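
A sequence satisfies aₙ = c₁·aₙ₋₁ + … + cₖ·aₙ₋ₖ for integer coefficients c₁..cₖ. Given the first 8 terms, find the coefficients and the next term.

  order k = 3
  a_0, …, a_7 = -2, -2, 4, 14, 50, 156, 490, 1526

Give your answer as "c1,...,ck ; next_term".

3,1,-2 ; 4756

  a_3 = 3·4 + 1·-2 + -2·-2 = 14
  a_4 = 3·14 + 1·4 + -2·-2 = 50
  a_5 = 3·50 + 1·14 + -2·4 = 156
  a_6 = 3·156 + 1·50 + -2·14 = 490
  a_7 = 3·490 + 1·156 + -2·50 = 1526
  a_8 = 3·1526 + 1·490 + -2·156 = 4756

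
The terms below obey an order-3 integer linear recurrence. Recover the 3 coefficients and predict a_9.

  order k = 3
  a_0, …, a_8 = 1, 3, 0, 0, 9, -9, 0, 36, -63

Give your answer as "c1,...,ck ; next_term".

-1,-1,3 ; 27

  a_3 = -1·0 + -1·3 + 3·1 = 0
  a_4 = -1·0 + -1·0 + 3·3 = 9
  a_5 = -1·9 + -1·0 + 3·0 = -9
  a_6 = -1·-9 + -1·9 + 3·0 = 0
  a_7 = -1·0 + -1·-9 + 3·9 = 36
  a_8 = -1·36 + -1·0 + 3·-9 = -63
  a_9 = -1·-63 + -1·36 + 3·0 = 27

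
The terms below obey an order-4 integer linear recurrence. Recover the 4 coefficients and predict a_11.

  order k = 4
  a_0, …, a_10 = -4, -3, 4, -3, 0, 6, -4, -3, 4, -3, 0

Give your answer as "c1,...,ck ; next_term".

  a_4 = 0·-3 + -1·4 + 0·-3 + -1·-4 = 0
  a_5 = 0·0 + -1·-3 + 0·4 + -1·-3 = 6
  a_6 = 0·6 + -1·0 + 0·-3 + -1·4 = -4
  a_7 = 0·-4 + -1·6 + 0·0 + -1·-3 = -3
  a_8 = 0·-3 + -1·-4 + 0·6 + -1·0 = 4
  a_9 = 0·4 + -1·-3 + 0·-4 + -1·6 = -3
  a_10 = 0·-3 + -1·4 + 0·-3 + -1·-4 = 0
  a_11 = 0·0 + -1·-3 + 0·4 + -1·-3 = 6

0,-1,0,-1 ; 6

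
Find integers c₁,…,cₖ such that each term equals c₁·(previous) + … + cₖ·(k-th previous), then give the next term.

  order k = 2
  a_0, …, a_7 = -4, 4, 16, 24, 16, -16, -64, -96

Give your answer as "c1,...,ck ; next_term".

2,-2 ; -64

  a_2 = 2·4 + -2·-4 = 16
  a_3 = 2·16 + -2·4 = 24
  a_4 = 2·24 + -2·16 = 16
  a_5 = 2·16 + -2·24 = -16
  a_6 = 2·-16 + -2·16 = -64
  a_7 = 2·-64 + -2·-16 = -96
  a_8 = 2·-96 + -2·-64 = -64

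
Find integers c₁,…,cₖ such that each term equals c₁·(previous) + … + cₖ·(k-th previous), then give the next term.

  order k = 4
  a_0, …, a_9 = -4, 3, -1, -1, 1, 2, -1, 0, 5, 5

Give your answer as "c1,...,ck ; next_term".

1,0,2,1 ; 4

  a_4 = 1·-1 + 0·-1 + 2·3 + 1·-4 = 1
  a_5 = 1·1 + 0·-1 + 2·-1 + 1·3 = 2
  a_6 = 1·2 + 0·1 + 2·-1 + 1·-1 = -1
  a_7 = 1·-1 + 0·2 + 2·1 + 1·-1 = 0
  a_8 = 1·0 + 0·-1 + 2·2 + 1·1 = 5
  a_9 = 1·5 + 0·0 + 2·-1 + 1·2 = 5
  a_10 = 1·5 + 0·5 + 2·0 + 1·-1 = 4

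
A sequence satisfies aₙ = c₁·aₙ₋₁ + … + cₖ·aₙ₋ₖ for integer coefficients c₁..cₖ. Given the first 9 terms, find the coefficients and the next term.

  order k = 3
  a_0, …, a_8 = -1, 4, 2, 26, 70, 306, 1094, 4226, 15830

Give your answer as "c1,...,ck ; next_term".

3,4,-4 ; 60018

  a_3 = 3·2 + 4·4 + -4·-1 = 26
  a_4 = 3·26 + 4·2 + -4·4 = 70
  a_5 = 3·70 + 4·26 + -4·2 = 306
  a_6 = 3·306 + 4·70 + -4·26 = 1094
  a_7 = 3·1094 + 4·306 + -4·70 = 4226
  a_8 = 3·4226 + 4·1094 + -4·306 = 15830
  a_9 = 3·15830 + 4·4226 + -4·1094 = 60018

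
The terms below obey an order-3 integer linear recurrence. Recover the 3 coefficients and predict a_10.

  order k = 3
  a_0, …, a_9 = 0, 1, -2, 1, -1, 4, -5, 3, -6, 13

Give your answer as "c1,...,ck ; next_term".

-1,-1,-2 ; -13

  a_3 = -1·-2 + -1·1 + -2·0 = 1
  a_4 = -1·1 + -1·-2 + -2·1 = -1
  a_5 = -1·-1 + -1·1 + -2·-2 = 4
  a_6 = -1·4 + -1·-1 + -2·1 = -5
  a_7 = -1·-5 + -1·4 + -2·-1 = 3
  a_8 = -1·3 + -1·-5 + -2·4 = -6
  a_9 = -1·-6 + -1·3 + -2·-5 = 13
  a_10 = -1·13 + -1·-6 + -2·3 = -13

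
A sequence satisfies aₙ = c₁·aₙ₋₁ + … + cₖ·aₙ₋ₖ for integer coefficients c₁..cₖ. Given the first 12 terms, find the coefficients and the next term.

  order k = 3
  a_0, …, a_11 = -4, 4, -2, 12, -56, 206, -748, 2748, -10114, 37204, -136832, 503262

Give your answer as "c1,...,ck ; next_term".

  a_3 = -4·-2 + -2·4 + -3·-4 = 12
  a_4 = -4·12 + -2·-2 + -3·4 = -56
  a_5 = -4·-56 + -2·12 + -3·-2 = 206
  a_6 = -4·206 + -2·-56 + -3·12 = -748
  a_7 = -4·-748 + -2·206 + -3·-56 = 2748
  a_8 = -4·2748 + -2·-748 + -3·206 = -10114
  a_9 = -4·-10114 + -2·2748 + -3·-748 = 37204
  a_10 = -4·37204 + -2·-10114 + -3·2748 = -136832
  a_11 = -4·-136832 + -2·37204 + -3·-10114 = 503262
  a_12 = -4·503262 + -2·-136832 + -3·37204 = -1850996

-4,-2,-3 ; -1850996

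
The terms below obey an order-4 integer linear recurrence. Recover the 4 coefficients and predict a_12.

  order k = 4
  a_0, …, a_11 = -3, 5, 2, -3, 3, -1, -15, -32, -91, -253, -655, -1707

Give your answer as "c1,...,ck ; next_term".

  a_4 = 3·-3 + -1·2 + 1·5 + -3·-3 = 3
  a_5 = 3·3 + -1·-3 + 1·2 + -3·5 = -1
  a_6 = 3·-1 + -1·3 + 1·-3 + -3·2 = -15
  a_7 = 3·-15 + -1·-1 + 1·3 + -3·-3 = -32
  a_8 = 3·-32 + -1·-15 + 1·-1 + -3·3 = -91
  a_9 = 3·-91 + -1·-32 + 1·-15 + -3·-1 = -253
  a_10 = 3·-253 + -1·-91 + 1·-32 + -3·-15 = -655
  a_11 = 3·-655 + -1·-253 + 1·-91 + -3·-32 = -1707
  a_12 = 3·-1707 + -1·-655 + 1·-253 + -3·-91 = -4446

3,-1,1,-3 ; -4446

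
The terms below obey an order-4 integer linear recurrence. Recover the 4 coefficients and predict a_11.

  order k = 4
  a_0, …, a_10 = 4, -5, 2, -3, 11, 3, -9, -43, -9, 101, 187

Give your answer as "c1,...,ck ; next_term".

1,-2,-2,2 ; -83

  a_4 = 1·-3 + -2·2 + -2·-5 + 2·4 = 11
  a_5 = 1·11 + -2·-3 + -2·2 + 2·-5 = 3
  a_6 = 1·3 + -2·11 + -2·-3 + 2·2 = -9
  a_7 = 1·-9 + -2·3 + -2·11 + 2·-3 = -43
  a_8 = 1·-43 + -2·-9 + -2·3 + 2·11 = -9
  a_9 = 1·-9 + -2·-43 + -2·-9 + 2·3 = 101
  a_10 = 1·101 + -2·-9 + -2·-43 + 2·-9 = 187
  a_11 = 1·187 + -2·101 + -2·-9 + 2·-43 = -83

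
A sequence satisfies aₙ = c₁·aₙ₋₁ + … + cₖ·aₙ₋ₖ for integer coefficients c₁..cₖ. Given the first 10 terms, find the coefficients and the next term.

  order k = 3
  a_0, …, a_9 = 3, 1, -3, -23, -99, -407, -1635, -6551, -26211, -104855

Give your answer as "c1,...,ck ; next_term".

4,1,-4 ; -419427

  a_3 = 4·-3 + 1·1 + -4·3 = -23
  a_4 = 4·-23 + 1·-3 + -4·1 = -99
  a_5 = 4·-99 + 1·-23 + -4·-3 = -407
  a_6 = 4·-407 + 1·-99 + -4·-23 = -1635
  a_7 = 4·-1635 + 1·-407 + -4·-99 = -6551
  a_8 = 4·-6551 + 1·-1635 + -4·-407 = -26211
  a_9 = 4·-26211 + 1·-6551 + -4·-1635 = -104855
  a_10 = 4·-104855 + 1·-26211 + -4·-6551 = -419427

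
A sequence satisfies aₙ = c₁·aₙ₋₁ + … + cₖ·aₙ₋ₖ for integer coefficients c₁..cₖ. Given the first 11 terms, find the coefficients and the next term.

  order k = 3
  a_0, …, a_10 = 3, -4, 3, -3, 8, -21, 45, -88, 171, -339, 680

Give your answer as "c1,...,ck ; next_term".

-3,-3,-2 ; -1365

  a_3 = -3·3 + -3·-4 + -2·3 = -3
  a_4 = -3·-3 + -3·3 + -2·-4 = 8
  a_5 = -3·8 + -3·-3 + -2·3 = -21
  a_6 = -3·-21 + -3·8 + -2·-3 = 45
  a_7 = -3·45 + -3·-21 + -2·8 = -88
  a_8 = -3·-88 + -3·45 + -2·-21 = 171
  a_9 = -3·171 + -3·-88 + -2·45 = -339
  a_10 = -3·-339 + -3·171 + -2·-88 = 680
  a_11 = -3·680 + -3·-339 + -2·171 = -1365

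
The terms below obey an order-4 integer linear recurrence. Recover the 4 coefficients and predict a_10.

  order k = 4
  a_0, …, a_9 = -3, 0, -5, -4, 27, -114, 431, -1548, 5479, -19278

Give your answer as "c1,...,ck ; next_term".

-4,-1,2,-2 ; 67675

  a_4 = -4·-4 + -1·-5 + 2·0 + -2·-3 = 27
  a_5 = -4·27 + -1·-4 + 2·-5 + -2·0 = -114
  a_6 = -4·-114 + -1·27 + 2·-4 + -2·-5 = 431
  a_7 = -4·431 + -1·-114 + 2·27 + -2·-4 = -1548
  a_8 = -4·-1548 + -1·431 + 2·-114 + -2·27 = 5479
  a_9 = -4·5479 + -1·-1548 + 2·431 + -2·-114 = -19278
  a_10 = -4·-19278 + -1·5479 + 2·-1548 + -2·431 = 67675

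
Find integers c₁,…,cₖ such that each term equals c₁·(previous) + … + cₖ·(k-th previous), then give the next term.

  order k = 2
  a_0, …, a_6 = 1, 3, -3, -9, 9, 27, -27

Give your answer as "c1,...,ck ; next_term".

0,-3 ; -81

  a_2 = 0·3 + -3·1 = -3
  a_3 = 0·-3 + -3·3 = -9
  a_4 = 0·-9 + -3·-3 = 9
  a_5 = 0·9 + -3·-9 = 27
  a_6 = 0·27 + -3·9 = -27
  a_7 = 0·-27 + -3·27 = -81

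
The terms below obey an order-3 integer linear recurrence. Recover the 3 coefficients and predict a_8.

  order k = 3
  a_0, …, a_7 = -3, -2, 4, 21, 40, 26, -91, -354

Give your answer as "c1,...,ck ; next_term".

  a_3 = 2·4 + -2·-2 + -3·-3 = 21
  a_4 = 2·21 + -2·4 + -3·-2 = 40
  a_5 = 2·40 + -2·21 + -3·4 = 26
  a_6 = 2·26 + -2·40 + -3·21 = -91
  a_7 = 2·-91 + -2·26 + -3·40 = -354
  a_8 = 2·-354 + -2·-91 + -3·26 = -604

2,-2,-3 ; -604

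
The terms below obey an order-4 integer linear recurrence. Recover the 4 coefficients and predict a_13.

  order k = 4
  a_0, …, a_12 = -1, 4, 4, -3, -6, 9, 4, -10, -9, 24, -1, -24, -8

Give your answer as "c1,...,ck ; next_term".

-1,-1,-1,1 ; 57

  a_4 = -1·-3 + -1·4 + -1·4 + 1·-1 = -6
  a_5 = -1·-6 + -1·-3 + -1·4 + 1·4 = 9
  a_6 = -1·9 + -1·-6 + -1·-3 + 1·4 = 4
  a_7 = -1·4 + -1·9 + -1·-6 + 1·-3 = -10
  a_8 = -1·-10 + -1·4 + -1·9 + 1·-6 = -9
  a_9 = -1·-9 + -1·-10 + -1·4 + 1·9 = 24
  a_10 = -1·24 + -1·-9 + -1·-10 + 1·4 = -1
  a_11 = -1·-1 + -1·24 + -1·-9 + 1·-10 = -24
  a_12 = -1·-24 + -1·-1 + -1·24 + 1·-9 = -8
  a_13 = -1·-8 + -1·-24 + -1·-1 + 1·24 = 57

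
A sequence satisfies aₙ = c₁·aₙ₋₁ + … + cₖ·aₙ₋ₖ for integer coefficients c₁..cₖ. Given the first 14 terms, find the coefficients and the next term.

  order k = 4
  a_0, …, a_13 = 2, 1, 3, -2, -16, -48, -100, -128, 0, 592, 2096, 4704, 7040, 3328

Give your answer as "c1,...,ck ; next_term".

2,0,-4,-4 ; -20544

  a_4 = 2·-2 + 0·3 + -4·1 + -4·2 = -16
  a_5 = 2·-16 + 0·-2 + -4·3 + -4·1 = -48
  a_6 = 2·-48 + 0·-16 + -4·-2 + -4·3 = -100
  a_7 = 2·-100 + 0·-48 + -4·-16 + -4·-2 = -128
  a_8 = 2·-128 + 0·-100 + -4·-48 + -4·-16 = 0
  a_9 = 2·0 + 0·-128 + -4·-100 + -4·-48 = 592
  a_10 = 2·592 + 0·0 + -4·-128 + -4·-100 = 2096
  a_11 = 2·2096 + 0·592 + -4·0 + -4·-128 = 4704
  a_12 = 2·4704 + 0·2096 + -4·592 + -4·0 = 7040
  a_13 = 2·7040 + 0·4704 + -4·2096 + -4·592 = 3328
  a_14 = 2·3328 + 0·7040 + -4·4704 + -4·2096 = -20544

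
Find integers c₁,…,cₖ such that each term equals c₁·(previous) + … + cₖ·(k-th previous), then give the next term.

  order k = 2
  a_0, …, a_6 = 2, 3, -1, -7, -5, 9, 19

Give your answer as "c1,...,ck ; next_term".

1,-2 ; 1

  a_2 = 1·3 + -2·2 = -1
  a_3 = 1·-1 + -2·3 = -7
  a_4 = 1·-7 + -2·-1 = -5
  a_5 = 1·-5 + -2·-7 = 9
  a_6 = 1·9 + -2·-5 = 19
  a_7 = 1·19 + -2·9 = 1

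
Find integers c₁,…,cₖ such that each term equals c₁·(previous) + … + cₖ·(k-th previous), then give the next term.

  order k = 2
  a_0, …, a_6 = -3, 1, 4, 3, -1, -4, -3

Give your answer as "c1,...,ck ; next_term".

  a_2 = 1·1 + -1·-3 = 4
  a_3 = 1·4 + -1·1 = 3
  a_4 = 1·3 + -1·4 = -1
  a_5 = 1·-1 + -1·3 = -4
  a_6 = 1·-4 + -1·-1 = -3
  a_7 = 1·-3 + -1·-4 = 1

1,-1 ; 1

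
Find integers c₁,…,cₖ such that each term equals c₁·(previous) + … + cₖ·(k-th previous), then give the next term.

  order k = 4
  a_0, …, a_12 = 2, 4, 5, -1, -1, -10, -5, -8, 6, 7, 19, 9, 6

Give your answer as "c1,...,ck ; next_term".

0,1,-1,-1 ; -17

  a_4 = 0·-1 + 1·5 + -1·4 + -1·2 = -1
  a_5 = 0·-1 + 1·-1 + -1·5 + -1·4 = -10
  a_6 = 0·-10 + 1·-1 + -1·-1 + -1·5 = -5
  a_7 = 0·-5 + 1·-10 + -1·-1 + -1·-1 = -8
  a_8 = 0·-8 + 1·-5 + -1·-10 + -1·-1 = 6
  a_9 = 0·6 + 1·-8 + -1·-5 + -1·-10 = 7
  a_10 = 0·7 + 1·6 + -1·-8 + -1·-5 = 19
  a_11 = 0·19 + 1·7 + -1·6 + -1·-8 = 9
  a_12 = 0·9 + 1·19 + -1·7 + -1·6 = 6
  a_13 = 0·6 + 1·9 + -1·19 + -1·7 = -17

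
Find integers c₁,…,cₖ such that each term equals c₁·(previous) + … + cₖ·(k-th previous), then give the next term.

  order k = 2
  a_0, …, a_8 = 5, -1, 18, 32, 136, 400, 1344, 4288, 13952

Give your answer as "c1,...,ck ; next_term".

  a_2 = 2·-1 + 4·5 = 18
  a_3 = 2·18 + 4·-1 = 32
  a_4 = 2·32 + 4·18 = 136
  a_5 = 2·136 + 4·32 = 400
  a_6 = 2·400 + 4·136 = 1344
  a_7 = 2·1344 + 4·400 = 4288
  a_8 = 2·4288 + 4·1344 = 13952
  a_9 = 2·13952 + 4·4288 = 45056

2,4 ; 45056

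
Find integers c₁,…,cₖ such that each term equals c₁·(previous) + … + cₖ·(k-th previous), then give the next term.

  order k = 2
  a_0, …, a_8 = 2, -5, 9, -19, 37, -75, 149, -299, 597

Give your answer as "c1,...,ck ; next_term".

-1,2 ; -1195

  a_2 = -1·-5 + 2·2 = 9
  a_3 = -1·9 + 2·-5 = -19
  a_4 = -1·-19 + 2·9 = 37
  a_5 = -1·37 + 2·-19 = -75
  a_6 = -1·-75 + 2·37 = 149
  a_7 = -1·149 + 2·-75 = -299
  a_8 = -1·-299 + 2·149 = 597
  a_9 = -1·597 + 2·-299 = -1195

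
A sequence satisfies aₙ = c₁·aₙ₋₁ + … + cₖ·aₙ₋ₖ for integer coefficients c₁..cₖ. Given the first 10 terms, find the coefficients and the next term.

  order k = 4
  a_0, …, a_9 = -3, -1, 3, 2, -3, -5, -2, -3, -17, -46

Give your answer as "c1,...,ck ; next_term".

2,0,1,2 ; -99

  a_4 = 2·2 + 0·3 + 1·-1 + 2·-3 = -3
  a_5 = 2·-3 + 0·2 + 1·3 + 2·-1 = -5
  a_6 = 2·-5 + 0·-3 + 1·2 + 2·3 = -2
  a_7 = 2·-2 + 0·-5 + 1·-3 + 2·2 = -3
  a_8 = 2·-3 + 0·-2 + 1·-5 + 2·-3 = -17
  a_9 = 2·-17 + 0·-3 + 1·-2 + 2·-5 = -46
  a_10 = 2·-46 + 0·-17 + 1·-3 + 2·-2 = -99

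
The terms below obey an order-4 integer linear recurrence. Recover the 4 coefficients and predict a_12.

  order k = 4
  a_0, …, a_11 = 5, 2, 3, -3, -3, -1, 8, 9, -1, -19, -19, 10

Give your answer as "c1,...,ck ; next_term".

  a_4 = 1·-3 + -1·3 + -1·2 + 1·5 = -3
  a_5 = 1·-3 + -1·-3 + -1·3 + 1·2 = -1
  a_6 = 1·-1 + -1·-3 + -1·-3 + 1·3 = 8
  a_7 = 1·8 + -1·-1 + -1·-3 + 1·-3 = 9
  a_8 = 1·9 + -1·8 + -1·-1 + 1·-3 = -1
  a_9 = 1·-1 + -1·9 + -1·8 + 1·-1 = -19
  a_10 = 1·-19 + -1·-1 + -1·9 + 1·8 = -19
  a_11 = 1·-19 + -1·-19 + -1·-1 + 1·9 = 10
  a_12 = 1·10 + -1·-19 + -1·-19 + 1·-1 = 47

1,-1,-1,1 ; 47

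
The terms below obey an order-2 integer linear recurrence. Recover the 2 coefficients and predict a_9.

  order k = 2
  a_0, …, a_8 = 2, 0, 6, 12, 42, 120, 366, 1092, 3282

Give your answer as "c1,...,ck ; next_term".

2,3 ; 9840

  a_2 = 2·0 + 3·2 = 6
  a_3 = 2·6 + 3·0 = 12
  a_4 = 2·12 + 3·6 = 42
  a_5 = 2·42 + 3·12 = 120
  a_6 = 2·120 + 3·42 = 366
  a_7 = 2·366 + 3·120 = 1092
  a_8 = 2·1092 + 3·366 = 3282
  a_9 = 2·3282 + 3·1092 = 9840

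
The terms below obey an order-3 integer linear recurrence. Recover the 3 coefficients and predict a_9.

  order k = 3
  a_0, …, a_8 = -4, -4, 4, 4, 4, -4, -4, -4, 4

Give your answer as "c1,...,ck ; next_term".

0,0,-1 ; 4

  a_3 = 0·4 + 0·-4 + -1·-4 = 4
  a_4 = 0·4 + 0·4 + -1·-4 = 4
  a_5 = 0·4 + 0·4 + -1·4 = -4
  a_6 = 0·-4 + 0·4 + -1·4 = -4
  a_7 = 0·-4 + 0·-4 + -1·4 = -4
  a_8 = 0·-4 + 0·-4 + -1·-4 = 4
  a_9 = 0·4 + 0·-4 + -1·-4 = 4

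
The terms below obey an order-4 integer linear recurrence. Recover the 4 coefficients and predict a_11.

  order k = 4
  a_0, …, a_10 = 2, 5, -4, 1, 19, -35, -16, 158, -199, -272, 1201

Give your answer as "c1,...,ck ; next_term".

-1,-3,2,-1 ; -941

  a_4 = -1·1 + -3·-4 + 2·5 + -1·2 = 19
  a_5 = -1·19 + -3·1 + 2·-4 + -1·5 = -35
  a_6 = -1·-35 + -3·19 + 2·1 + -1·-4 = -16
  a_7 = -1·-16 + -3·-35 + 2·19 + -1·1 = 158
  a_8 = -1·158 + -3·-16 + 2·-35 + -1·19 = -199
  a_9 = -1·-199 + -3·158 + 2·-16 + -1·-35 = -272
  a_10 = -1·-272 + -3·-199 + 2·158 + -1·-16 = 1201
  a_11 = -1·1201 + -3·-272 + 2·-199 + -1·158 = -941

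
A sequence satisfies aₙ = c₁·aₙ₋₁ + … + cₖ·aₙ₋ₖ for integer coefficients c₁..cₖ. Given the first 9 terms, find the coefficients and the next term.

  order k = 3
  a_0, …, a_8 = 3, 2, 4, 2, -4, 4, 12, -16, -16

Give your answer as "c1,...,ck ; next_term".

  a_3 = 0·4 + -2·2 + 2·3 = 2
  a_4 = 0·2 + -2·4 + 2·2 = -4
  a_5 = 0·-4 + -2·2 + 2·4 = 4
  a_6 = 0·4 + -2·-4 + 2·2 = 12
  a_7 = 0·12 + -2·4 + 2·-4 = -16
  a_8 = 0·-16 + -2·12 + 2·4 = -16
  a_9 = 0·-16 + -2·-16 + 2·12 = 56

0,-2,2 ; 56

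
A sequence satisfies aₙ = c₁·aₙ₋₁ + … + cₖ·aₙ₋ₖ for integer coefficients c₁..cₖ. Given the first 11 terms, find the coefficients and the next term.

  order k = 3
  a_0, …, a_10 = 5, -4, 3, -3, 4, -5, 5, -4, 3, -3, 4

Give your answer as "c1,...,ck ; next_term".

-2,-2,-1 ; -5

  a_3 = -2·3 + -2·-4 + -1·5 = -3
  a_4 = -2·-3 + -2·3 + -1·-4 = 4
  a_5 = -2·4 + -2·-3 + -1·3 = -5
  a_6 = -2·-5 + -2·4 + -1·-3 = 5
  a_7 = -2·5 + -2·-5 + -1·4 = -4
  a_8 = -2·-4 + -2·5 + -1·-5 = 3
  a_9 = -2·3 + -2·-4 + -1·5 = -3
  a_10 = -2·-3 + -2·3 + -1·-4 = 4
  a_11 = -2·4 + -2·-3 + -1·3 = -5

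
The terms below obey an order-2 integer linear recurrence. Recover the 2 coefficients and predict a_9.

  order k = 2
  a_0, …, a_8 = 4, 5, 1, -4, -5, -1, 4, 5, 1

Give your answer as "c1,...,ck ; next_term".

  a_2 = 1·5 + -1·4 = 1
  a_3 = 1·1 + -1·5 = -4
  a_4 = 1·-4 + -1·1 = -5
  a_5 = 1·-5 + -1·-4 = -1
  a_6 = 1·-1 + -1·-5 = 4
  a_7 = 1·4 + -1·-1 = 5
  a_8 = 1·5 + -1·4 = 1
  a_9 = 1·1 + -1·5 = -4

1,-1 ; -4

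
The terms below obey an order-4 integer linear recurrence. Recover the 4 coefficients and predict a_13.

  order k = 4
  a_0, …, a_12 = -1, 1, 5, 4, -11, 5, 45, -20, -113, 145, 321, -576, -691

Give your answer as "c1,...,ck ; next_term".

0,-2,2,3 ; 2229

  a_4 = 0·4 + -2·5 + 2·1 + 3·-1 = -11
  a_5 = 0·-11 + -2·4 + 2·5 + 3·1 = 5
  a_6 = 0·5 + -2·-11 + 2·4 + 3·5 = 45
  a_7 = 0·45 + -2·5 + 2·-11 + 3·4 = -20
  a_8 = 0·-20 + -2·45 + 2·5 + 3·-11 = -113
  a_9 = 0·-113 + -2·-20 + 2·45 + 3·5 = 145
  a_10 = 0·145 + -2·-113 + 2·-20 + 3·45 = 321
  a_11 = 0·321 + -2·145 + 2·-113 + 3·-20 = -576
  a_12 = 0·-576 + -2·321 + 2·145 + 3·-113 = -691
  a_13 = 0·-691 + -2·-576 + 2·321 + 3·145 = 2229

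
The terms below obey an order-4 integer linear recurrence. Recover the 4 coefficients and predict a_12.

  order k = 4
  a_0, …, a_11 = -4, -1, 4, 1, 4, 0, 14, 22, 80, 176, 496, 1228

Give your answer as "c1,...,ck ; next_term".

  a_4 = 2·1 + 2·4 + -2·-1 + 2·-4 = 4
  a_5 = 2·4 + 2·1 + -2·4 + 2·-1 = 0
  a_6 = 2·0 + 2·4 + -2·1 + 2·4 = 14
  a_7 = 2·14 + 2·0 + -2·4 + 2·1 = 22
  a_8 = 2·22 + 2·14 + -2·0 + 2·4 = 80
  a_9 = 2·80 + 2·22 + -2·14 + 2·0 = 176
  a_10 = 2·176 + 2·80 + -2·22 + 2·14 = 496
  a_11 = 2·496 + 2·176 + -2·80 + 2·22 = 1228
  a_12 = 2·1228 + 2·496 + -2·176 + 2·80 = 3256

2,2,-2,2 ; 3256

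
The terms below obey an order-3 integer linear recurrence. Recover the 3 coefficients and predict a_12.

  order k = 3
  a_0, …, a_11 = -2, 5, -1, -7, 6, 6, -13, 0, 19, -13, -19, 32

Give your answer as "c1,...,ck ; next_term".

0,-1,1 ; 6

  a_3 = 0·-1 + -1·5 + 1·-2 = -7
  a_4 = 0·-7 + -1·-1 + 1·5 = 6
  a_5 = 0·6 + -1·-7 + 1·-1 = 6
  a_6 = 0·6 + -1·6 + 1·-7 = -13
  a_7 = 0·-13 + -1·6 + 1·6 = 0
  a_8 = 0·0 + -1·-13 + 1·6 = 19
  a_9 = 0·19 + -1·0 + 1·-13 = -13
  a_10 = 0·-13 + -1·19 + 1·0 = -19
  a_11 = 0·-19 + -1·-13 + 1·19 = 32
  a_12 = 0·32 + -1·-19 + 1·-13 = 6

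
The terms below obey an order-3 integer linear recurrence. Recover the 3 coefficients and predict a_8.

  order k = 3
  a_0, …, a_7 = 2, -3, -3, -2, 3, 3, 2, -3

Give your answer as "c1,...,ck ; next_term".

  a_3 = 0·-3 + 0·-3 + -1·2 = -2
  a_4 = 0·-2 + 0·-3 + -1·-3 = 3
  a_5 = 0·3 + 0·-2 + -1·-3 = 3
  a_6 = 0·3 + 0·3 + -1·-2 = 2
  a_7 = 0·2 + 0·3 + -1·3 = -3
  a_8 = 0·-3 + 0·2 + -1·3 = -3

0,0,-1 ; -3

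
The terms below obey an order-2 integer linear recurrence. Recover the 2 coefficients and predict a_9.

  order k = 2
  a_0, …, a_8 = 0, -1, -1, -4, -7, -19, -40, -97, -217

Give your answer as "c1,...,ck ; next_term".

1,3 ; -508

  a_2 = 1·-1 + 3·0 = -1
  a_3 = 1·-1 + 3·-1 = -4
  a_4 = 1·-4 + 3·-1 = -7
  a_5 = 1·-7 + 3·-4 = -19
  a_6 = 1·-19 + 3·-7 = -40
  a_7 = 1·-40 + 3·-19 = -97
  a_8 = 1·-97 + 3·-40 = -217
  a_9 = 1·-217 + 3·-97 = -508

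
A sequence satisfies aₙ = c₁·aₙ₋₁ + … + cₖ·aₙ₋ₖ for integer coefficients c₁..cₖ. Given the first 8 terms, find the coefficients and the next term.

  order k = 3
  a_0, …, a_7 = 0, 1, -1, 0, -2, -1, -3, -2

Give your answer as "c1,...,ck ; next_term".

  a_3 = 1·-1 + 1·1 + -1·0 = 0
  a_4 = 1·0 + 1·-1 + -1·1 = -2
  a_5 = 1·-2 + 1·0 + -1·-1 = -1
  a_6 = 1·-1 + 1·-2 + -1·0 = -3
  a_7 = 1·-3 + 1·-1 + -1·-2 = -2
  a_8 = 1·-2 + 1·-3 + -1·-1 = -4

1,1,-1 ; -4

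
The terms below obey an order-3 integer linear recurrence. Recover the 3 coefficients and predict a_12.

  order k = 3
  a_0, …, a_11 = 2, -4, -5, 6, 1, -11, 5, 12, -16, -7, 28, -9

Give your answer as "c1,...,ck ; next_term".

0,-1,1 ; -35

  a_3 = 0·-5 + -1·-4 + 1·2 = 6
  a_4 = 0·6 + -1·-5 + 1·-4 = 1
  a_5 = 0·1 + -1·6 + 1·-5 = -11
  a_6 = 0·-11 + -1·1 + 1·6 = 5
  a_7 = 0·5 + -1·-11 + 1·1 = 12
  a_8 = 0·12 + -1·5 + 1·-11 = -16
  a_9 = 0·-16 + -1·12 + 1·5 = -7
  a_10 = 0·-7 + -1·-16 + 1·12 = 28
  a_11 = 0·28 + -1·-7 + 1·-16 = -9
  a_12 = 0·-9 + -1·28 + 1·-7 = -35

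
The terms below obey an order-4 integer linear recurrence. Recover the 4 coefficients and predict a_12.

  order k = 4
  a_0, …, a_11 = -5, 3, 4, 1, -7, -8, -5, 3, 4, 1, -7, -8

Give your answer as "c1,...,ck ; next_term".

  a_4 = 1·1 + 0·4 + -1·3 + 1·-5 = -7
  a_5 = 1·-7 + 0·1 + -1·4 + 1·3 = -8
  a_6 = 1·-8 + 0·-7 + -1·1 + 1·4 = -5
  a_7 = 1·-5 + 0·-8 + -1·-7 + 1·1 = 3
  a_8 = 1·3 + 0·-5 + -1·-8 + 1·-7 = 4
  a_9 = 1·4 + 0·3 + -1·-5 + 1·-8 = 1
  a_10 = 1·1 + 0·4 + -1·3 + 1·-5 = -7
  a_11 = 1·-7 + 0·1 + -1·4 + 1·3 = -8
  a_12 = 1·-8 + 0·-7 + -1·1 + 1·4 = -5

1,0,-1,1 ; -5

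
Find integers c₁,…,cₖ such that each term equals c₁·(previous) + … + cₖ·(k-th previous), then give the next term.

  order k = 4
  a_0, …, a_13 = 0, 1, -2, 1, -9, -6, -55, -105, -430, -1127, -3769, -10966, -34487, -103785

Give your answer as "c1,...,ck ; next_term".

  a_4 = 2·1 + 4·-2 + -3·1 + 2·0 = -9
  a_5 = 2·-9 + 4·1 + -3·-2 + 2·1 = -6
  a_6 = 2·-6 + 4·-9 + -3·1 + 2·-2 = -55
  a_7 = 2·-55 + 4·-6 + -3·-9 + 2·1 = -105
  a_8 = 2·-105 + 4·-55 + -3·-6 + 2·-9 = -430
  a_9 = 2·-430 + 4·-105 + -3·-55 + 2·-6 = -1127
  a_10 = 2·-1127 + 4·-430 + -3·-105 + 2·-55 = -3769
  a_11 = 2·-3769 + 4·-1127 + -3·-430 + 2·-105 = -10966
  a_12 = 2·-10966 + 4·-3769 + -3·-1127 + 2·-430 = -34487
  a_13 = 2·-34487 + 4·-10966 + -3·-3769 + 2·-1127 = -103785
  a_14 = 2·-103785 + 4·-34487 + -3·-10966 + 2·-3769 = -320158

2,4,-3,2 ; -320158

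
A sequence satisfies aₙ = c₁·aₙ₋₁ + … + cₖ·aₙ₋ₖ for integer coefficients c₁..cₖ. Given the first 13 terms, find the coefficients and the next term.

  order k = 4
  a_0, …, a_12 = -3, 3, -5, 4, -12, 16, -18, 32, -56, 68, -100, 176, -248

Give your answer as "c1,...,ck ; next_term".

0,0,-2,2 ; 336

  a_4 = 0·4 + 0·-5 + -2·3 + 2·-3 = -12
  a_5 = 0·-12 + 0·4 + -2·-5 + 2·3 = 16
  a_6 = 0·16 + 0·-12 + -2·4 + 2·-5 = -18
  a_7 = 0·-18 + 0·16 + -2·-12 + 2·4 = 32
  a_8 = 0·32 + 0·-18 + -2·16 + 2·-12 = -56
  a_9 = 0·-56 + 0·32 + -2·-18 + 2·16 = 68
  a_10 = 0·68 + 0·-56 + -2·32 + 2·-18 = -100
  a_11 = 0·-100 + 0·68 + -2·-56 + 2·32 = 176
  a_12 = 0·176 + 0·-100 + -2·68 + 2·-56 = -248
  a_13 = 0·-248 + 0·176 + -2·-100 + 2·68 = 336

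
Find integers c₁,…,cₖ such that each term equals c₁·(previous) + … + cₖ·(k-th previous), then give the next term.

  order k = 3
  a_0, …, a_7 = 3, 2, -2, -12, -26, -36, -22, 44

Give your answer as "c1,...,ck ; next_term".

  a_3 = 2·-2 + -1·2 + -2·3 = -12
  a_4 = 2·-12 + -1·-2 + -2·2 = -26
  a_5 = 2·-26 + -1·-12 + -2·-2 = -36
  a_6 = 2·-36 + -1·-26 + -2·-12 = -22
  a_7 = 2·-22 + -1·-36 + -2·-26 = 44
  a_8 = 2·44 + -1·-22 + -2·-36 = 182

2,-1,-2 ; 182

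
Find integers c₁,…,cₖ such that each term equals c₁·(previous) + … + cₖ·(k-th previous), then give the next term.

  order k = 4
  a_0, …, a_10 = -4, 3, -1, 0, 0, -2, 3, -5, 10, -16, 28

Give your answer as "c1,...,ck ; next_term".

  a_4 = -1·0 + 1·-1 + -1·3 + -1·-4 = 0
  a_5 = -1·0 + 1·0 + -1·-1 + -1·3 = -2
  a_6 = -1·-2 + 1·0 + -1·0 + -1·-1 = 3
  a_7 = -1·3 + 1·-2 + -1·0 + -1·0 = -5
  a_8 = -1·-5 + 1·3 + -1·-2 + -1·0 = 10
  a_9 = -1·10 + 1·-5 + -1·3 + -1·-2 = -16
  a_10 = -1·-16 + 1·10 + -1·-5 + -1·3 = 28
  a_11 = -1·28 + 1·-16 + -1·10 + -1·-5 = -49

-1,1,-1,-1 ; -49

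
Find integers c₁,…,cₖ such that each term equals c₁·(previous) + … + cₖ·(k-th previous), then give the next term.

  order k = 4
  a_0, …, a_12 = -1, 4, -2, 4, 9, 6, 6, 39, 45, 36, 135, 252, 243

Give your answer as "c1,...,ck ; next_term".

0,0,3,3 ; 513

  a_4 = 0·4 + 0·-2 + 3·4 + 3·-1 = 9
  a_5 = 0·9 + 0·4 + 3·-2 + 3·4 = 6
  a_6 = 0·6 + 0·9 + 3·4 + 3·-2 = 6
  a_7 = 0·6 + 0·6 + 3·9 + 3·4 = 39
  a_8 = 0·39 + 0·6 + 3·6 + 3·9 = 45
  a_9 = 0·45 + 0·39 + 3·6 + 3·6 = 36
  a_10 = 0·36 + 0·45 + 3·39 + 3·6 = 135
  a_11 = 0·135 + 0·36 + 3·45 + 3·39 = 252
  a_12 = 0·252 + 0·135 + 3·36 + 3·45 = 243
  a_13 = 0·243 + 0·252 + 3·135 + 3·36 = 513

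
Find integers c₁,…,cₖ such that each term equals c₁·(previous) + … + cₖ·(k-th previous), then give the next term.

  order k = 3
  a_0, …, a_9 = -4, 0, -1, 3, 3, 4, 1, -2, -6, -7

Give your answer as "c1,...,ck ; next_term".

1,0,-1 ; -5

  a_3 = 1·-1 + 0·0 + -1·-4 = 3
  a_4 = 1·3 + 0·-1 + -1·0 = 3
  a_5 = 1·3 + 0·3 + -1·-1 = 4
  a_6 = 1·4 + 0·3 + -1·3 = 1
  a_7 = 1·1 + 0·4 + -1·3 = -2
  a_8 = 1·-2 + 0·1 + -1·4 = -6
  a_9 = 1·-6 + 0·-2 + -1·1 = -7
  a_10 = 1·-7 + 0·-6 + -1·-2 = -5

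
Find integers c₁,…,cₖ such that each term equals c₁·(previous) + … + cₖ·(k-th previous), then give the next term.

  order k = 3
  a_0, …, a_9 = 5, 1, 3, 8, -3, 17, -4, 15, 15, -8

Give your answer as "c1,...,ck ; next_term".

-1,1,2 ; 53

  a_3 = -1·3 + 1·1 + 2·5 = 8
  a_4 = -1·8 + 1·3 + 2·1 = -3
  a_5 = -1·-3 + 1·8 + 2·3 = 17
  a_6 = -1·17 + 1·-3 + 2·8 = -4
  a_7 = -1·-4 + 1·17 + 2·-3 = 15
  a_8 = -1·15 + 1·-4 + 2·17 = 15
  a_9 = -1·15 + 1·15 + 2·-4 = -8
  a_10 = -1·-8 + 1·15 + 2·15 = 53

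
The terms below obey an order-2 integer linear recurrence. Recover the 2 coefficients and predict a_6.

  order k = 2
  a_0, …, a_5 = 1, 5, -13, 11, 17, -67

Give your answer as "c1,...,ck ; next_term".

-2,-3 ; 83

  a_2 = -2·5 + -3·1 = -13
  a_3 = -2·-13 + -3·5 = 11
  a_4 = -2·11 + -3·-13 = 17
  a_5 = -2·17 + -3·11 = -67
  a_6 = -2·-67 + -3·17 = 83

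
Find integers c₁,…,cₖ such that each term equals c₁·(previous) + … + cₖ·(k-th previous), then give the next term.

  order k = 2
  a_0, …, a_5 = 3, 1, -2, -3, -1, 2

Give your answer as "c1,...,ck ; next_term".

1,-1 ; 3

  a_2 = 1·1 + -1·3 = -2
  a_3 = 1·-2 + -1·1 = -3
  a_4 = 1·-3 + -1·-2 = -1
  a_5 = 1·-1 + -1·-3 = 2
  a_6 = 1·2 + -1·-1 = 3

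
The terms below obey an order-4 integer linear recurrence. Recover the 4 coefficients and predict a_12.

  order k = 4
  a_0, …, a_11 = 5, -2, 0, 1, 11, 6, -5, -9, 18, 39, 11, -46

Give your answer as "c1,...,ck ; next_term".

1,-1,0,2 ; -21

  a_4 = 1·1 + -1·0 + 0·-2 + 2·5 = 11
  a_5 = 1·11 + -1·1 + 0·0 + 2·-2 = 6
  a_6 = 1·6 + -1·11 + 0·1 + 2·0 = -5
  a_7 = 1·-5 + -1·6 + 0·11 + 2·1 = -9
  a_8 = 1·-9 + -1·-5 + 0·6 + 2·11 = 18
  a_9 = 1·18 + -1·-9 + 0·-5 + 2·6 = 39
  a_10 = 1·39 + -1·18 + 0·-9 + 2·-5 = 11
  a_11 = 1·11 + -1·39 + 0·18 + 2·-9 = -46
  a_12 = 1·-46 + -1·11 + 0·39 + 2·18 = -21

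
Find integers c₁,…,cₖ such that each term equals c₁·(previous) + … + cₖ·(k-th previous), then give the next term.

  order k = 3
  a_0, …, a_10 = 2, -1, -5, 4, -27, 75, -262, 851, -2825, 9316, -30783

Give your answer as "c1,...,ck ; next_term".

  a_3 = -2·-5 + 4·-1 + -1·2 = 4
  a_4 = -2·4 + 4·-5 + -1·-1 = -27
  a_5 = -2·-27 + 4·4 + -1·-5 = 75
  a_6 = -2·75 + 4·-27 + -1·4 = -262
  a_7 = -2·-262 + 4·75 + -1·-27 = 851
  a_8 = -2·851 + 4·-262 + -1·75 = -2825
  a_9 = -2·-2825 + 4·851 + -1·-262 = 9316
  a_10 = -2·9316 + 4·-2825 + -1·851 = -30783
  a_11 = -2·-30783 + 4·9316 + -1·-2825 = 101655

-2,4,-1 ; 101655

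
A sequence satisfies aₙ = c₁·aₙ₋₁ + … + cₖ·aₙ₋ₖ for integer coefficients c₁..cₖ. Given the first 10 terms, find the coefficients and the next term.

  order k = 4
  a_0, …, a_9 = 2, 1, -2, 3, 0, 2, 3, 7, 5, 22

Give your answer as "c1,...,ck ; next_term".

-1,2,3,2 ; 15

  a_4 = -1·3 + 2·-2 + 3·1 + 2·2 = 0
  a_5 = -1·0 + 2·3 + 3·-2 + 2·1 = 2
  a_6 = -1·2 + 2·0 + 3·3 + 2·-2 = 3
  a_7 = -1·3 + 2·2 + 3·0 + 2·3 = 7
  a_8 = -1·7 + 2·3 + 3·2 + 2·0 = 5
  a_9 = -1·5 + 2·7 + 3·3 + 2·2 = 22
  a_10 = -1·22 + 2·5 + 3·7 + 2·3 = 15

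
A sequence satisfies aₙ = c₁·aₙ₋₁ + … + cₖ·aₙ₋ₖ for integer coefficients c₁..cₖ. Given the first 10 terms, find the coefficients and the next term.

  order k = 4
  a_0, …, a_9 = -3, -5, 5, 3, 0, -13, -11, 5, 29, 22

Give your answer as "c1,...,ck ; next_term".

1,-1,-1,1 ; -23

  a_4 = 1·3 + -1·5 + -1·-5 + 1·-3 = 0
  a_5 = 1·0 + -1·3 + -1·5 + 1·-5 = -13
  a_6 = 1·-13 + -1·0 + -1·3 + 1·5 = -11
  a_7 = 1·-11 + -1·-13 + -1·0 + 1·3 = 5
  a_8 = 1·5 + -1·-11 + -1·-13 + 1·0 = 29
  a_9 = 1·29 + -1·5 + -1·-11 + 1·-13 = 22
  a_10 = 1·22 + -1·29 + -1·5 + 1·-11 = -23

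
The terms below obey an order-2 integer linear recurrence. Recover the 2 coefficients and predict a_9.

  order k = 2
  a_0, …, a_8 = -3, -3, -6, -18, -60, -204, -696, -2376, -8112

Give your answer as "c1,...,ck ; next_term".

  a_2 = 4·-3 + -2·-3 = -6
  a_3 = 4·-6 + -2·-3 = -18
  a_4 = 4·-18 + -2·-6 = -60
  a_5 = 4·-60 + -2·-18 = -204
  a_6 = 4·-204 + -2·-60 = -696
  a_7 = 4·-696 + -2·-204 = -2376
  a_8 = 4·-2376 + -2·-696 = -8112
  a_9 = 4·-8112 + -2·-2376 = -27696

4,-2 ; -27696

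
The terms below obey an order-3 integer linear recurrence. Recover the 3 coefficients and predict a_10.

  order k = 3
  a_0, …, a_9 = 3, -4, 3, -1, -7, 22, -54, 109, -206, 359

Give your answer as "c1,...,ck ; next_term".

-2,1,3 ; -597

  a_3 = -2·3 + 1·-4 + 3·3 = -1
  a_4 = -2·-1 + 1·3 + 3·-4 = -7
  a_5 = -2·-7 + 1·-1 + 3·3 = 22
  a_6 = -2·22 + 1·-7 + 3·-1 = -54
  a_7 = -2·-54 + 1·22 + 3·-7 = 109
  a_8 = -2·109 + 1·-54 + 3·22 = -206
  a_9 = -2·-206 + 1·109 + 3·-54 = 359
  a_10 = -2·359 + 1·-206 + 3·109 = -597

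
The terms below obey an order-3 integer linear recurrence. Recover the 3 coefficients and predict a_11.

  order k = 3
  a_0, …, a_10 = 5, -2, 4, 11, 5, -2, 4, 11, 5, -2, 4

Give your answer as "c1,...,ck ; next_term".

  a_3 = 1·4 + -1·-2 + 1·5 = 11
  a_4 = 1·11 + -1·4 + 1·-2 = 5
  a_5 = 1·5 + -1·11 + 1·4 = -2
  a_6 = 1·-2 + -1·5 + 1·11 = 4
  a_7 = 1·4 + -1·-2 + 1·5 = 11
  a_8 = 1·11 + -1·4 + 1·-2 = 5
  a_9 = 1·5 + -1·11 + 1·4 = -2
  a_10 = 1·-2 + -1·5 + 1·11 = 4
  a_11 = 1·4 + -1·-2 + 1·5 = 11

1,-1,1 ; 11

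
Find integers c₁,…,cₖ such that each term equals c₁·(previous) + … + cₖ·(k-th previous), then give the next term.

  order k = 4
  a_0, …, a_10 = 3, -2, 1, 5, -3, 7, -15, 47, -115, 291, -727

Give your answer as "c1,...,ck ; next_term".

-2,1,0,2 ; 1839

  a_4 = -2·5 + 1·1 + 0·-2 + 2·3 = -3
  a_5 = -2·-3 + 1·5 + 0·1 + 2·-2 = 7
  a_6 = -2·7 + 1·-3 + 0·5 + 2·1 = -15
  a_7 = -2·-15 + 1·7 + 0·-3 + 2·5 = 47
  a_8 = -2·47 + 1·-15 + 0·7 + 2·-3 = -115
  a_9 = -2·-115 + 1·47 + 0·-15 + 2·7 = 291
  a_10 = -2·291 + 1·-115 + 0·47 + 2·-15 = -727
  a_11 = -2·-727 + 1·291 + 0·-115 + 2·47 = 1839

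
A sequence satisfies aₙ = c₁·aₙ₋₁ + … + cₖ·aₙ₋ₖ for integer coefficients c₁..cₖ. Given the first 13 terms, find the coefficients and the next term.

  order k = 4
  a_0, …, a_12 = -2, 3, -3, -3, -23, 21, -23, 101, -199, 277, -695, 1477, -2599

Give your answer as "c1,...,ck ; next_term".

0,1,-4,4 ; 5365

  a_4 = 0·-3 + 1·-3 + -4·3 + 4·-2 = -23
  a_5 = 0·-23 + 1·-3 + -4·-3 + 4·3 = 21
  a_6 = 0·21 + 1·-23 + -4·-3 + 4·-3 = -23
  a_7 = 0·-23 + 1·21 + -4·-23 + 4·-3 = 101
  a_8 = 0·101 + 1·-23 + -4·21 + 4·-23 = -199
  a_9 = 0·-199 + 1·101 + -4·-23 + 4·21 = 277
  a_10 = 0·277 + 1·-199 + -4·101 + 4·-23 = -695
  a_11 = 0·-695 + 1·277 + -4·-199 + 4·101 = 1477
  a_12 = 0·1477 + 1·-695 + -4·277 + 4·-199 = -2599
  a_13 = 0·-2599 + 1·1477 + -4·-695 + 4·277 = 5365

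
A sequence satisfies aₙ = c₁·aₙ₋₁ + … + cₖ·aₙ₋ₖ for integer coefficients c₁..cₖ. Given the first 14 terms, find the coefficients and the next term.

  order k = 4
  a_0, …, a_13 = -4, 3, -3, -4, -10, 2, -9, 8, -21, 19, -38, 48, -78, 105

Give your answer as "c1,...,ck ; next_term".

0,1,-1,1 ; -164

  a_4 = 0·-4 + 1·-3 + -1·3 + 1·-4 = -10
  a_5 = 0·-10 + 1·-4 + -1·-3 + 1·3 = 2
  a_6 = 0·2 + 1·-10 + -1·-4 + 1·-3 = -9
  a_7 = 0·-9 + 1·2 + -1·-10 + 1·-4 = 8
  a_8 = 0·8 + 1·-9 + -1·2 + 1·-10 = -21
  a_9 = 0·-21 + 1·8 + -1·-9 + 1·2 = 19
  a_10 = 0·19 + 1·-21 + -1·8 + 1·-9 = -38
  a_11 = 0·-38 + 1·19 + -1·-21 + 1·8 = 48
  a_12 = 0·48 + 1·-38 + -1·19 + 1·-21 = -78
  a_13 = 0·-78 + 1·48 + -1·-38 + 1·19 = 105
  a_14 = 0·105 + 1·-78 + -1·48 + 1·-38 = -164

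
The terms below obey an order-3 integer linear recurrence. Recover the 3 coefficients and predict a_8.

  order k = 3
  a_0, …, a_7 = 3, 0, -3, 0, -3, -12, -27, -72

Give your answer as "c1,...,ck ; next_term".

2,1,2 ; -195

  a_3 = 2·-3 + 1·0 + 2·3 = 0
  a_4 = 2·0 + 1·-3 + 2·0 = -3
  a_5 = 2·-3 + 1·0 + 2·-3 = -12
  a_6 = 2·-12 + 1·-3 + 2·0 = -27
  a_7 = 2·-27 + 1·-12 + 2·-3 = -72
  a_8 = 2·-72 + 1·-27 + 2·-12 = -195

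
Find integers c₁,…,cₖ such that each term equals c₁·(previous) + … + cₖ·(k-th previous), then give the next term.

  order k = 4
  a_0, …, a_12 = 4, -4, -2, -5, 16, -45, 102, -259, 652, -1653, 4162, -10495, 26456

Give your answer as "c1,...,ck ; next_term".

-2,1,0,2 ; -66713

  a_4 = -2·-5 + 1·-2 + 0·-4 + 2·4 = 16
  a_5 = -2·16 + 1·-5 + 0·-2 + 2·-4 = -45
  a_6 = -2·-45 + 1·16 + 0·-5 + 2·-2 = 102
  a_7 = -2·102 + 1·-45 + 0·16 + 2·-5 = -259
  a_8 = -2·-259 + 1·102 + 0·-45 + 2·16 = 652
  a_9 = -2·652 + 1·-259 + 0·102 + 2·-45 = -1653
  a_10 = -2·-1653 + 1·652 + 0·-259 + 2·102 = 4162
  a_11 = -2·4162 + 1·-1653 + 0·652 + 2·-259 = -10495
  a_12 = -2·-10495 + 1·4162 + 0·-1653 + 2·652 = 26456
  a_13 = -2·26456 + 1·-10495 + 0·4162 + 2·-1653 = -66713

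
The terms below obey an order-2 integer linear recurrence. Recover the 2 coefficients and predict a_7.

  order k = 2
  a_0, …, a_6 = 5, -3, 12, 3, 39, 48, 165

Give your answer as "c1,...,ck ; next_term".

1,3 ; 309

  a_2 = 1·-3 + 3·5 = 12
  a_3 = 1·12 + 3·-3 = 3
  a_4 = 1·3 + 3·12 = 39
  a_5 = 1·39 + 3·3 = 48
  a_6 = 1·48 + 3·39 = 165
  a_7 = 1·165 + 3·48 = 309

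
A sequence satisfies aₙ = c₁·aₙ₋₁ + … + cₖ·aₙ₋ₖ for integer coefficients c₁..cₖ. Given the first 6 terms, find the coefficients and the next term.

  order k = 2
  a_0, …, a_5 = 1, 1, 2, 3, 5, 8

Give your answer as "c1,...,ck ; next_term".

1,1 ; 13

  a_2 = 1·1 + 1·1 = 2
  a_3 = 1·2 + 1·1 = 3
  a_4 = 1·3 + 1·2 = 5
  a_5 = 1·5 + 1·3 = 8
  a_6 = 1·8 + 1·5 = 13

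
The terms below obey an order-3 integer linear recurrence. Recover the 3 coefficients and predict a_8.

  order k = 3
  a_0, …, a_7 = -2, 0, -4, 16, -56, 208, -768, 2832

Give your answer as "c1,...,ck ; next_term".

  a_3 = -3·-4 + 2·0 + -2·-2 = 16
  a_4 = -3·16 + 2·-4 + -2·0 = -56
  a_5 = -3·-56 + 2·16 + -2·-4 = 208
  a_6 = -3·208 + 2·-56 + -2·16 = -768
  a_7 = -3·-768 + 2·208 + -2·-56 = 2832
  a_8 = -3·2832 + 2·-768 + -2·208 = -10448

-3,2,-2 ; -10448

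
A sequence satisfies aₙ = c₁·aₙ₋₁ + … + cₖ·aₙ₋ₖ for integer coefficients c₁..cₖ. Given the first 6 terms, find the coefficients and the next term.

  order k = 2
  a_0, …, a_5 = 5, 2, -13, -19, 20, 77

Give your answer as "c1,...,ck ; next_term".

1,-3 ; 17

  a_2 = 1·2 + -3·5 = -13
  a_3 = 1·-13 + -3·2 = -19
  a_4 = 1·-19 + -3·-13 = 20
  a_5 = 1·20 + -3·-19 = 77
  a_6 = 1·77 + -3·20 = 17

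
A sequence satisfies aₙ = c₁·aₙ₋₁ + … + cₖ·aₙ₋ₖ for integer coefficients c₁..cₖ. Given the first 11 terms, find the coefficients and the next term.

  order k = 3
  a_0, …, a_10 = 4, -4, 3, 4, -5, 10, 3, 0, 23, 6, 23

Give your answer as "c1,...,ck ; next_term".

0,1,2 ; 52

  a_3 = 0·3 + 1·-4 + 2·4 = 4
  a_4 = 0·4 + 1·3 + 2·-4 = -5
  a_5 = 0·-5 + 1·4 + 2·3 = 10
  a_6 = 0·10 + 1·-5 + 2·4 = 3
  a_7 = 0·3 + 1·10 + 2·-5 = 0
  a_8 = 0·0 + 1·3 + 2·10 = 23
  a_9 = 0·23 + 1·0 + 2·3 = 6
  a_10 = 0·6 + 1·23 + 2·0 = 23
  a_11 = 0·23 + 1·6 + 2·23 = 52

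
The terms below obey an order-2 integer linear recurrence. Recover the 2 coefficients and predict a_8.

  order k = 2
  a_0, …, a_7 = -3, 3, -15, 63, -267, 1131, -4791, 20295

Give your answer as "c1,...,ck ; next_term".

  a_2 = -4·3 + 1·-3 = -15
  a_3 = -4·-15 + 1·3 = 63
  a_4 = -4·63 + 1·-15 = -267
  a_5 = -4·-267 + 1·63 = 1131
  a_6 = -4·1131 + 1·-267 = -4791
  a_7 = -4·-4791 + 1·1131 = 20295
  a_8 = -4·20295 + 1·-4791 = -85971

-4,1 ; -85971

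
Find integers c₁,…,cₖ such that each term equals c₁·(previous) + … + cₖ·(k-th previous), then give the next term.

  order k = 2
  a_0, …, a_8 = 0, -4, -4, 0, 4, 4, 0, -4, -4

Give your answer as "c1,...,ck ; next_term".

  a_2 = 1·-4 + -1·0 = -4
  a_3 = 1·-4 + -1·-4 = 0
  a_4 = 1·0 + -1·-4 = 4
  a_5 = 1·4 + -1·0 = 4
  a_6 = 1·4 + -1·4 = 0
  a_7 = 1·0 + -1·4 = -4
  a_8 = 1·-4 + -1·0 = -4
  a_9 = 1·-4 + -1·-4 = 0

1,-1 ; 0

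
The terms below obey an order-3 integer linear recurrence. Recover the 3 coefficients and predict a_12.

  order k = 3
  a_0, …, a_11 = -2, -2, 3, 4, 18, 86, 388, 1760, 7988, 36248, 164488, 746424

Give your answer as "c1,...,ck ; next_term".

4,2,2 ; 3387168

  a_3 = 4·3 + 2·-2 + 2·-2 = 4
  a_4 = 4·4 + 2·3 + 2·-2 = 18
  a_5 = 4·18 + 2·4 + 2·3 = 86
  a_6 = 4·86 + 2·18 + 2·4 = 388
  a_7 = 4·388 + 2·86 + 2·18 = 1760
  a_8 = 4·1760 + 2·388 + 2·86 = 7988
  a_9 = 4·7988 + 2·1760 + 2·388 = 36248
  a_10 = 4·36248 + 2·7988 + 2·1760 = 164488
  a_11 = 4·164488 + 2·36248 + 2·7988 = 746424
  a_12 = 4·746424 + 2·164488 + 2·36248 = 3387168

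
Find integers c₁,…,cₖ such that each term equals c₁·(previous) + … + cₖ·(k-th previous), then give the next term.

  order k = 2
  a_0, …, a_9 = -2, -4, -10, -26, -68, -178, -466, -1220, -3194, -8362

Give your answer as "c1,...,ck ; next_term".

  a_2 = 3·-4 + -1·-2 = -10
  a_3 = 3·-10 + -1·-4 = -26
  a_4 = 3·-26 + -1·-10 = -68
  a_5 = 3·-68 + -1·-26 = -178
  a_6 = 3·-178 + -1·-68 = -466
  a_7 = 3·-466 + -1·-178 = -1220
  a_8 = 3·-1220 + -1·-466 = -3194
  a_9 = 3·-3194 + -1·-1220 = -8362
  a_10 = 3·-8362 + -1·-3194 = -21892

3,-1 ; -21892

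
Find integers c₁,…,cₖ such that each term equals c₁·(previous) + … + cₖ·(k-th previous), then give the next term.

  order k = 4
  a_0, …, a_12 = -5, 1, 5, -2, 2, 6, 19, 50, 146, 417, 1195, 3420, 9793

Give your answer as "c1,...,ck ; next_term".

2,2,1,1 ; 28038

  a_4 = 2·-2 + 2·5 + 1·1 + 1·-5 = 2
  a_5 = 2·2 + 2·-2 + 1·5 + 1·1 = 6
  a_6 = 2·6 + 2·2 + 1·-2 + 1·5 = 19
  a_7 = 2·19 + 2·6 + 1·2 + 1·-2 = 50
  a_8 = 2·50 + 2·19 + 1·6 + 1·2 = 146
  a_9 = 2·146 + 2·50 + 1·19 + 1·6 = 417
  a_10 = 2·417 + 2·146 + 1·50 + 1·19 = 1195
  a_11 = 2·1195 + 2·417 + 1·146 + 1·50 = 3420
  a_12 = 2·3420 + 2·1195 + 1·417 + 1·146 = 9793
  a_13 = 2·9793 + 2·3420 + 1·1195 + 1·417 = 28038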